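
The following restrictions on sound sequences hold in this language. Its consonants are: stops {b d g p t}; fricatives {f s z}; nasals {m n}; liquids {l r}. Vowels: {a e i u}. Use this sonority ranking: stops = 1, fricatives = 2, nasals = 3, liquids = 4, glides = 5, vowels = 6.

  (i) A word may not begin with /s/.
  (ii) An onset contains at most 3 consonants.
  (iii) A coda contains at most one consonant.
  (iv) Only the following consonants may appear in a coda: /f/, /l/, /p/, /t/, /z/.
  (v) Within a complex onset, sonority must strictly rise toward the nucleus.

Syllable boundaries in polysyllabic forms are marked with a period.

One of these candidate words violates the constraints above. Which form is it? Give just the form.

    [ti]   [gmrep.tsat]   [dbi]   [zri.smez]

[ti] — σ1 onset /t/, coda /∅/ ok → permitted
[gmrep.tsat] — σ1 onset /gmr/ (1→3→4 rises), coda /p/ ok; σ2 onset /ts/ (1→2 rises), coda /t/ ok → permitted
[dbi] — violates constraint (v): syllable 1 onset /db/: /d/ (stop, 1) → /b/ (stop, 1) does not rise → not permitted
[zri.smez] — σ1 onset /zr/ (2→4 rises), coda /∅/ ok; σ2 onset /sm/ (2→3 rises), coda /z/ ok → permitted

[dbi]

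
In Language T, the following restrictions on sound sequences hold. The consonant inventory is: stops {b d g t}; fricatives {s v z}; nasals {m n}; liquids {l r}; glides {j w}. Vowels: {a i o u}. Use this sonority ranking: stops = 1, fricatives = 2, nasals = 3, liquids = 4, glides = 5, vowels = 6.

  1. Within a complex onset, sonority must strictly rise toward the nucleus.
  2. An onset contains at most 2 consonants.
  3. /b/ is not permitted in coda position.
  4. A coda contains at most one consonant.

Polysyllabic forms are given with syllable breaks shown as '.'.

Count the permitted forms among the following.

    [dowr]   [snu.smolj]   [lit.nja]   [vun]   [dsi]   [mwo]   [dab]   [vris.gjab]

[dowr] — violates constraint 4: syllable 1 coda /wr/ has 2 consonants (> 1) → not permitted
[snu.smolj] — violates constraint 4: syllable 2 coda /lj/ has 2 consonants (> 1) → not permitted
[lit.nja] — σ1 onset /l/, coda /t/ ok; σ2 onset /nj/ (3→5 rises), coda /∅/ ok → permitted
[vun] — σ1 onset /v/, coda /n/ ok → permitted
[dsi] — σ1 onset /ds/ (1→2 rises), coda /∅/ ok → permitted
[mwo] — σ1 onset /mw/ (3→5 rises), coda /∅/ ok → permitted
[dab] — violates constraint 3: syllable 1 coda contains /b/ → not permitted
[vris.gjab] — violates constraint 3: syllable 2 coda contains /b/ → not permitted
Permitted: [lit.nja], [vun], [dsi], [mwo] → 4.

4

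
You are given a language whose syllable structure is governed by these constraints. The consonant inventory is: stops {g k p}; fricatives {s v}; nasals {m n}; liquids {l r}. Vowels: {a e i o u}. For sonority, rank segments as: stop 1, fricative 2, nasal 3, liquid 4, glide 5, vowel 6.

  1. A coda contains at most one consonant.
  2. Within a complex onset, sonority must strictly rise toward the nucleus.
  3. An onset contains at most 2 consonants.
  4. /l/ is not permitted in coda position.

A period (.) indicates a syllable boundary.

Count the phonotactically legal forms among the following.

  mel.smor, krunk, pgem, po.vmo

1

mel.smor — violates constraint 4: syllable 1 coda contains /l/ → phonotactically illegal
krunk — violates constraint 1: syllable 1 coda /nk/ has 2 consonants (> 1) → phonotactically illegal
pgem — violates constraint 2: syllable 1 onset /pg/: /p/ (stop, 1) → /g/ (stop, 1) does not rise → phonotactically illegal
po.vmo — σ1 onset /p/, coda /∅/ ok; σ2 onset /vm/ (2→3 rises), coda /∅/ ok → phonotactically legal
Phonotactically legal: po.vmo → 1.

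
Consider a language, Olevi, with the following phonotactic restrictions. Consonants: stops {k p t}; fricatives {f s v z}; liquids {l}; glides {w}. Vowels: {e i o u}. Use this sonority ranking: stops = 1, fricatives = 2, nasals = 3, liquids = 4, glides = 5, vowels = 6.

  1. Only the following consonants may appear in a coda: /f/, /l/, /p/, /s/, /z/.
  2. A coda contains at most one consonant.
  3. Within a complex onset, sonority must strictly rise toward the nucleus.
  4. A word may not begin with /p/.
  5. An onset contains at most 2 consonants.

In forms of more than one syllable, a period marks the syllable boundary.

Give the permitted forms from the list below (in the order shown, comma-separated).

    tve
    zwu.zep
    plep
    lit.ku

tve, zwu.zep

tve — σ1 onset /tv/ (1→2 rises), coda /∅/ ok → permitted
zwu.zep — σ1 onset /zw/ (2→5 rises), coda /∅/ ok; σ2 onset /z/, coda /p/ ok → permitted
plep — violates constraint 4: word begins with /p/ → not permitted
lit.ku — violates constraint 1: syllable 1 coda contains /t/, which is not a licensed coda consonant → not permitted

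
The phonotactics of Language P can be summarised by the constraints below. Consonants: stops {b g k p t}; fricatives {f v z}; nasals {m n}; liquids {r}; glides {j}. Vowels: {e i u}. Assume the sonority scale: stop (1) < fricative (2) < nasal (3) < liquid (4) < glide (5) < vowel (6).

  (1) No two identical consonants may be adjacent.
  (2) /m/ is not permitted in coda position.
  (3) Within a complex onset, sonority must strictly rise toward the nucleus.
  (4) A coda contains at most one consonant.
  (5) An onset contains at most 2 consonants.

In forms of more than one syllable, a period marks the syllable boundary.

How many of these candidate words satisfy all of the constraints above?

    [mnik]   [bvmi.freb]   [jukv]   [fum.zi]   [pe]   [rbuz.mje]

1

[mnik] — violates constraint 3: syllable 1 onset /mn/: /m/ (nasal, 3) → /n/ (nasal, 3) does not rise → phonotactically illegal
[bvmi.freb] — violates constraint 5: syllable 1 onset /bvm/ has 3 consonants (> 2) → phonotactically illegal
[jukv] — violates constraint 4: syllable 1 coda /kv/ has 2 consonants (> 1) → phonotactically illegal
[fum.zi] — violates constraint 2: syllable 1 coda contains /m/ → phonotactically illegal
[pe] — σ1 onset /p/, coda /∅/ ok → phonotactically legal
[rbuz.mje] — violates constraint 3: syllable 1 onset /rb/: /r/ (liquid, 4) → /b/ (stop, 1) does not rise → phonotactically illegal
Phonotactically legal: [pe] → 1.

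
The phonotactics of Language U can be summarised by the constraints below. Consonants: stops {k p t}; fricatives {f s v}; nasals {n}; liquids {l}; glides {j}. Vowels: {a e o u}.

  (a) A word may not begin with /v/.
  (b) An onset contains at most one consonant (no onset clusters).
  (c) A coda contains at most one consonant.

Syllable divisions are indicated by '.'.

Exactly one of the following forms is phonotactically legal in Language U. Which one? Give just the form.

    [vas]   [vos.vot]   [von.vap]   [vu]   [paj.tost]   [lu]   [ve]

[lu]

[vas] — violates constraint (a): word begins with /v/ → phonotactically illegal
[vos.vot] — violates constraint (a): word begins with /v/ → phonotactically illegal
[von.vap] — violates constraint (a): word begins with /v/ → phonotactically illegal
[vu] — violates constraint (a): word begins with /v/ → phonotactically illegal
[paj.tost] — violates constraint (c): syllable 2 coda /st/ has 2 consonants (> 1) → phonotactically illegal
[lu] — σ1 onset /l/, coda /∅/ ok → phonotactically legal
[ve] — violates constraint (a): word begins with /v/ → phonotactically illegal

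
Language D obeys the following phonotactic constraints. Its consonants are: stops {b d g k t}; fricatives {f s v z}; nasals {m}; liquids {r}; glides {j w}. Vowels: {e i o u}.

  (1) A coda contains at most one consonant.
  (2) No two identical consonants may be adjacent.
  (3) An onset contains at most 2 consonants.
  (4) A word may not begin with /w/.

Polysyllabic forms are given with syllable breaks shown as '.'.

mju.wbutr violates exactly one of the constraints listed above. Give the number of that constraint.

mju.wbutr: syllable 2 coda /tr/ has 2 consonants (> 1).
This is a violation of constraint 1: "A coda contains at most one consonant."
The remaining constraints (2, 3, 4) are satisfied.

1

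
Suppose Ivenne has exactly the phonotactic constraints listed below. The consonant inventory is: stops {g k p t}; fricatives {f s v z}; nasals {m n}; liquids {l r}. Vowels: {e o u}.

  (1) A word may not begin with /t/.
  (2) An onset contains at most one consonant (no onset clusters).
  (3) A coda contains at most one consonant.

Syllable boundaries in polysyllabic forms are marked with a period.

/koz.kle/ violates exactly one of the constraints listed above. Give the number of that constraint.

2

/koz.kle/: syllable 2 onset /kl/ has 2 consonants (> 1).
This is a violation of constraint 2: "An onset contains at most one consonant (no onset clusters)."
The remaining constraints (1, 3) are satisfied.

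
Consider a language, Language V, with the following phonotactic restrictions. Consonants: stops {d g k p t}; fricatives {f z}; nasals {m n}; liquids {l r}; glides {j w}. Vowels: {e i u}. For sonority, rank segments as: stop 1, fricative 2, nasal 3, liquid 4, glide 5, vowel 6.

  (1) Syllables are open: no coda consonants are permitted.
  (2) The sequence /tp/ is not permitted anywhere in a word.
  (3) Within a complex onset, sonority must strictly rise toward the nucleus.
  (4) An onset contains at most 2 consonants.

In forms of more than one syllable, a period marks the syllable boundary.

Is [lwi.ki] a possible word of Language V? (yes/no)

[lwi.ki] — σ1 onset /lw/ (4→5 rises), coda /∅/ ok; σ2 onset /k/, coda /∅/ ok → well-formed

yes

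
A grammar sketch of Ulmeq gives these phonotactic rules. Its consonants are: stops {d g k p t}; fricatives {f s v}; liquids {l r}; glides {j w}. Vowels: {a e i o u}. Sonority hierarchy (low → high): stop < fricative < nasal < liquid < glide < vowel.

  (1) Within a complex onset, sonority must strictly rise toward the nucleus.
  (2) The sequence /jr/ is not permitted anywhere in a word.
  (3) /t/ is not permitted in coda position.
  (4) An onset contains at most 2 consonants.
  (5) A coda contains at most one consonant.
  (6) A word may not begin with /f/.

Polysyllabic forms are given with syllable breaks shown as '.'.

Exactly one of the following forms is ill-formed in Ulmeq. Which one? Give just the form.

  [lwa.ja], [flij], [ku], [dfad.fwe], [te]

[lwa.ja] — σ1 onset /lw/ (4→5 rises), coda /∅/ ok; σ2 onset /j/, coda /∅/ ok → well-formed
[flij] — violates constraint 6: word begins with /f/ → ill-formed
[ku] — σ1 onset /k/, coda /∅/ ok → well-formed
[dfad.fwe] — σ1 onset /df/ (1→2 rises), coda /d/ ok; σ2 onset /fw/ (2→5 rises), coda /∅/ ok → well-formed
[te] — σ1 onset /t/, coda /∅/ ok → well-formed

[flij]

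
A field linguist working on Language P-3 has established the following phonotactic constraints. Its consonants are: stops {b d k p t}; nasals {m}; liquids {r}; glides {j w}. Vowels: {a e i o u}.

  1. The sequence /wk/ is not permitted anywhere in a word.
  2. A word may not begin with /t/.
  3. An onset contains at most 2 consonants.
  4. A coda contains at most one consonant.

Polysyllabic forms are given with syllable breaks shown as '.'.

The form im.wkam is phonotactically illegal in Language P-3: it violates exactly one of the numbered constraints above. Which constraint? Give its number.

im.wkam: contains banned sequence /wk/.
This is a violation of constraint 1: "The sequence /wk/ is not permitted anywhere in a word."
The remaining constraints (2, 3, 4) are satisfied.

1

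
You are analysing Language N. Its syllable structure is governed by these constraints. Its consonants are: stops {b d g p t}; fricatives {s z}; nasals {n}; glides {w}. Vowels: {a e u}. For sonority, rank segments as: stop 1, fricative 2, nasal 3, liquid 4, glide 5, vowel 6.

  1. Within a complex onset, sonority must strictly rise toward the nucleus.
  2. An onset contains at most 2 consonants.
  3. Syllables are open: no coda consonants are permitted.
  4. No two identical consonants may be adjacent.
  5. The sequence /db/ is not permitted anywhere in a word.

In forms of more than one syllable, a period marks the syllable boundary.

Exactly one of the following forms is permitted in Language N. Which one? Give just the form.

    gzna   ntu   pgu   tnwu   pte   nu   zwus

nu

gzna — violates constraint 2: syllable 1 onset /gzn/ has 3 consonants (> 2) → not permitted
ntu — violates constraint 1: syllable 1 onset /nt/: /n/ (nasal, 3) → /t/ (stop, 1) does not rise → not permitted
pgu — violates constraint 1: syllable 1 onset /pg/: /p/ (stop, 1) → /g/ (stop, 1) does not rise → not permitted
tnwu — violates constraint 2: syllable 1 onset /tnw/ has 3 consonants (> 2) → not permitted
pte — violates constraint 1: syllable 1 onset /pt/: /p/ (stop, 1) → /t/ (stop, 1) does not rise → not permitted
nu — σ1 onset /n/, coda /∅/ ok → permitted
zwus — violates constraint 3: syllable 1 coda /s/ has 1 consonant (> 0) → not permitted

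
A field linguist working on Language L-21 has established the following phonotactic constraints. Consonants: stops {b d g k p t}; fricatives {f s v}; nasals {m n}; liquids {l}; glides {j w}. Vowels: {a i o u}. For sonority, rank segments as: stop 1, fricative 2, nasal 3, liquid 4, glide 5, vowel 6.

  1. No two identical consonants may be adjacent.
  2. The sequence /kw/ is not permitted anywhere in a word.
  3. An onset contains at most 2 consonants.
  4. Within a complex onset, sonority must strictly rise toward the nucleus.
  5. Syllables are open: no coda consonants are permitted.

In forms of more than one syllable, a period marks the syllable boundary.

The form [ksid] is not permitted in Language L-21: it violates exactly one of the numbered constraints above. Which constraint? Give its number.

5

[ksid]: syllable 1 coda /d/ has 1 consonant (> 0).
This is a violation of constraint 5: "Syllables are open: no coda consonants are permitted."
The remaining constraints (1, 2, 3, 4) are satisfied.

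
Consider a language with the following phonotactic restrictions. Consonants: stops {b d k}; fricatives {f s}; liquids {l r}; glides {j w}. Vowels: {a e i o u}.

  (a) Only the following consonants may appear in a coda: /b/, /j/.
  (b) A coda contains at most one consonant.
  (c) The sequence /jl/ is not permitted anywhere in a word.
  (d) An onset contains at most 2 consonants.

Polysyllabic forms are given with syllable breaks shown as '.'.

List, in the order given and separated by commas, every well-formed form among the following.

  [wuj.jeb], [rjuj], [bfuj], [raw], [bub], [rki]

[wuj.jeb], [rjuj], [bfuj], [bub], [rki]

[wuj.jeb] — σ1 onset /w/, coda /j/ ok; σ2 onset /j/, coda /b/ ok → well-formed
[rjuj] — σ1 onset /rj/ (2C), coda /j/ ok → well-formed
[bfuj] — σ1 onset /bf/ (2C), coda /j/ ok → well-formed
[raw] — violates constraint (a): syllable 1 coda contains /w/, which is not a licensed coda consonant → ill-formed
[bub] — σ1 onset /b/, coda /b/ ok → well-formed
[rki] — σ1 onset /rk/ (2C), coda /∅/ ok → well-formed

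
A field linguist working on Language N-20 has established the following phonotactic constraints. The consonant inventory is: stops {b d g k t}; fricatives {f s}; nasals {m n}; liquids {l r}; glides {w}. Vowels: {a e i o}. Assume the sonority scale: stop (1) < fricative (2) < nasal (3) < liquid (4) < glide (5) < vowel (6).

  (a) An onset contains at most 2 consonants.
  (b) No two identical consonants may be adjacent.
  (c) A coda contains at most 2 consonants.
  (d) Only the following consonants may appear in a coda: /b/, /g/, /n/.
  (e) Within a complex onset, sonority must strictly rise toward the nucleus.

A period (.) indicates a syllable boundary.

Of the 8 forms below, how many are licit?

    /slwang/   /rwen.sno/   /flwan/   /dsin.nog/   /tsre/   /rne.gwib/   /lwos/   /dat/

1

/slwang/ — violates constraint (a): syllable 1 onset /slw/ has 3 consonants (> 2) → illicit
/rwen.sno/ — σ1 onset /rw/ (4→5 rises), coda /n/ ok; σ2 onset /sn/ (2→3 rises), coda /∅/ ok → licit
/flwan/ — violates constraint (a): syllable 1 onset /flw/ has 3 consonants (> 2) → illicit
/dsin.nog/ — violates constraint (b): adjacent identical consonants /nn/ → illicit
/tsre/ — violates constraint (a): syllable 1 onset /tsr/ has 3 consonants (> 2) → illicit
/rne.gwib/ — violates constraint (e): syllable 1 onset /rn/: /r/ (liquid, 4) → /n/ (nasal, 3) does not rise → illicit
/lwos/ — violates constraint (d): syllable 1 coda contains /s/, which is not a licensed coda consonant → illicit
/dat/ — violates constraint (d): syllable 1 coda contains /t/, which is not a licensed coda consonant → illicit
Licit: /rwen.sno/ → 1.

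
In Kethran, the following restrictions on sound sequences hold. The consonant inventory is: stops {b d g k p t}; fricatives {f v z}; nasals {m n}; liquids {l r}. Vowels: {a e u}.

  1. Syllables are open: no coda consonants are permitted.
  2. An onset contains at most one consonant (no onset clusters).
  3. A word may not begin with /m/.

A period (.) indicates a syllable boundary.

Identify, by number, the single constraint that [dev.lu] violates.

[dev.lu]: syllable 1 coda /v/ has 1 consonant (> 0).
This is a violation of constraint 1: "Syllables are open: no coda consonants are permitted."
The remaining constraints (2, 3) are satisfied.

1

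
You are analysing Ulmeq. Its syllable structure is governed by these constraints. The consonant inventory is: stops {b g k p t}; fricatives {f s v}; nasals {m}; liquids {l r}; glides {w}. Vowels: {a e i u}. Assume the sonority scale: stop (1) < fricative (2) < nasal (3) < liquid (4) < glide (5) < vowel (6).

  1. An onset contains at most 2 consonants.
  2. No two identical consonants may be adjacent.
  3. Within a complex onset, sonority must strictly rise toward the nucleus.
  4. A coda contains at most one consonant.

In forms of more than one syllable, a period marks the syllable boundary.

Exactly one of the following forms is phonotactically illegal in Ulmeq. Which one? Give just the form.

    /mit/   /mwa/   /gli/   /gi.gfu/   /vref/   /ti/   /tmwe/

/tmwe/

/mit/ — σ1 onset /m/, coda /t/ ok → phonotactically legal
/mwa/ — σ1 onset /mw/ (3→5 rises), coda /∅/ ok → phonotactically legal
/gli/ — σ1 onset /gl/ (1→4 rises), coda /∅/ ok → phonotactically legal
/gi.gfu/ — σ1 onset /g/, coda /∅/ ok; σ2 onset /gf/ (1→2 rises), coda /∅/ ok → phonotactically legal
/vref/ — σ1 onset /vr/ (2→4 rises), coda /f/ ok → phonotactically legal
/ti/ — σ1 onset /t/, coda /∅/ ok → phonotactically legal
/tmwe/ — violates constraint 1: syllable 1 onset /tmw/ has 3 consonants (> 2) → phonotactically illegal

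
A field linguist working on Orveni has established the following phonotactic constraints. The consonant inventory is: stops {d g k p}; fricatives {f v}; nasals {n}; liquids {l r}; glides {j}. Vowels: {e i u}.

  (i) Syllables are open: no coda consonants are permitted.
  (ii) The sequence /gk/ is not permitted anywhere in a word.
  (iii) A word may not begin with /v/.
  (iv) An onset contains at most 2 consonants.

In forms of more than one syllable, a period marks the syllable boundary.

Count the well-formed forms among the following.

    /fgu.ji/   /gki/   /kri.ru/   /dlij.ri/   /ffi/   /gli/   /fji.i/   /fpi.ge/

/fgu.ji/ — σ1 onset /fg/ (2C), coda /∅/ ok; σ2 onset /j/, coda /∅/ ok → well-formed
/gki/ — violates constraint (ii): contains banned sequence /gk/ → ill-formed
/kri.ru/ — σ1 onset /kr/ (2C), coda /∅/ ok; σ2 onset /r/, coda /∅/ ok → well-formed
/dlij.ri/ — violates constraint (i): syllable 1 coda /j/ has 1 consonant (> 0) → ill-formed
/ffi/ — σ1 onset /ff/ (2C), coda /∅/ ok → well-formed
/gli/ — σ1 onset /gl/ (2C), coda /∅/ ok → well-formed
/fji.i/ — σ1 onset /fj/ (2C), coda /∅/ ok; σ2 onset /∅/, coda /∅/ ok → well-formed
/fpi.ge/ — σ1 onset /fp/ (2C), coda /∅/ ok; σ2 onset /g/, coda /∅/ ok → well-formed
Well-formed: /fgu.ji/, /kri.ru/, /ffi/, /gli/, /fji.i/, /fpi.ge/ → 6.

6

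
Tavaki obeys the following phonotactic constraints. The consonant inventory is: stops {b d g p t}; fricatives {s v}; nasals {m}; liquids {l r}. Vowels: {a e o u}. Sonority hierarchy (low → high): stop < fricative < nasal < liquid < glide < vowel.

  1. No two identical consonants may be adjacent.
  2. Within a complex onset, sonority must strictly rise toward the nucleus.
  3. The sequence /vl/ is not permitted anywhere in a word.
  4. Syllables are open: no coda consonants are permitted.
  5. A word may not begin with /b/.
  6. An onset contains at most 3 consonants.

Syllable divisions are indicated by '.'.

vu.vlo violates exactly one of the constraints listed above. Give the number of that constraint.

vu.vlo: contains banned sequence /vl/.
This is a violation of constraint 3: "The sequence /vl/ is not permitted anywhere in a word."
The remaining constraints (1, 2, 4, 5, 6) are satisfied.

3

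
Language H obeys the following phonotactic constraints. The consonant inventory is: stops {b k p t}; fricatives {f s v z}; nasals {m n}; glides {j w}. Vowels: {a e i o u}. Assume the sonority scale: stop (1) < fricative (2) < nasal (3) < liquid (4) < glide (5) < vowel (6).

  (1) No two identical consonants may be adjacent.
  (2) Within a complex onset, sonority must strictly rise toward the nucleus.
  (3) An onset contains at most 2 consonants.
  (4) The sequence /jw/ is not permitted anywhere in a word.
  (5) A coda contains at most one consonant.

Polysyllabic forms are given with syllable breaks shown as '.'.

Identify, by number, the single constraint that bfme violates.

3

bfme: syllable 1 onset /bfm/ has 3 consonants (> 2).
This is a violation of constraint 3: "An onset contains at most 2 consonants."
The remaining constraints (1, 2, 4, 5) are satisfied.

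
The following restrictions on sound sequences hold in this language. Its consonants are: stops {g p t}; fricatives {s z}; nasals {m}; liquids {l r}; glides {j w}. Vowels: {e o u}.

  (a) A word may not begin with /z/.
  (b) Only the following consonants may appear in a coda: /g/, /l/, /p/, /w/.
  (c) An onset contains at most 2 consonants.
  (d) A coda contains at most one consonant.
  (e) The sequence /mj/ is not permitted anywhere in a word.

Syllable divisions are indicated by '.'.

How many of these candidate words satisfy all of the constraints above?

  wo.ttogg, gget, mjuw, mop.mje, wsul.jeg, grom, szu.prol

2

wo.ttogg — violates constraint (d): syllable 2 coda /gg/ has 2 consonants (> 1) → illicit
gget — violates constraint (b): syllable 1 coda contains /t/, which is not a licensed coda consonant → illicit
mjuw — violates constraint (e): contains banned sequence /mj/ → illicit
mop.mje — violates constraint (e): contains banned sequence /mj/ → illicit
wsul.jeg — σ1 onset /ws/ (2C), coda /l/ ok; σ2 onset /j/, coda /g/ ok → licit
grom — violates constraint (b): syllable 1 coda contains /m/, which is not a licensed coda consonant → illicit
szu.prol — σ1 onset /sz/ (2C), coda /∅/ ok; σ2 onset /pr/ (2C), coda /l/ ok → licit
Licit: wsul.jeg, szu.prol → 2.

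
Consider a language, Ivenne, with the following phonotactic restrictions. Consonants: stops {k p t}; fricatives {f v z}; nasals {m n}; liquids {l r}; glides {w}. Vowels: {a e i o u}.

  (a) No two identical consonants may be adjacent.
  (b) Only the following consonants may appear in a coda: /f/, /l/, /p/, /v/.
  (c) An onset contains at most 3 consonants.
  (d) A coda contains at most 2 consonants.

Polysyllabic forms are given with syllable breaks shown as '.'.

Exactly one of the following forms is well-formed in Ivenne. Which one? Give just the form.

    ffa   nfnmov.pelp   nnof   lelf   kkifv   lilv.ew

ffa — violates constraint (a): adjacent identical consonants /ff/ → ill-formed
nfnmov.pelp — violates constraint (c): syllable 1 onset /nfnm/ has 4 consonants (> 3) → ill-formed
nnof — violates constraint (a): adjacent identical consonants /nn/ → ill-formed
lelf — σ1 onset /l/, coda /lf/ (2C) ok → well-formed
kkifv — violates constraint (a): adjacent identical consonants /kk/ → ill-formed
lilv.ew — violates constraint (b): syllable 2 coda contains /w/, which is not a licensed coda consonant → ill-formed

lelf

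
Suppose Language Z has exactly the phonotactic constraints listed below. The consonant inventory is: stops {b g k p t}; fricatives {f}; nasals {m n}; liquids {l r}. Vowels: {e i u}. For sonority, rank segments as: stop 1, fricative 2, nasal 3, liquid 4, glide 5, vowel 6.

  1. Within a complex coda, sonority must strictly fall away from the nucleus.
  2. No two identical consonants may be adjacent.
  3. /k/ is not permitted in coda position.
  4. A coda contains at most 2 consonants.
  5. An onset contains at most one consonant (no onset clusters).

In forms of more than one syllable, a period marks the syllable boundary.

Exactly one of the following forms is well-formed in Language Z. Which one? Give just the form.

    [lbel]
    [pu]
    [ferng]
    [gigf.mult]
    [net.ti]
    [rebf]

[pu]

[lbel] — violates constraint 5: syllable 1 onset /lb/ has 2 consonants (> 1) → ill-formed
[pu] — σ1 onset /p/, coda /∅/ ok → well-formed
[ferng] — violates constraint 4: syllable 1 coda /rng/ has 3 consonants (> 2) → ill-formed
[gigf.mult] — violates constraint 1: syllable 1 coda /gf/: /g/ (stop, 1) → /f/ (fricative, 2) does not fall → ill-formed
[net.ti] — violates constraint 2: adjacent identical consonants /tt/ → ill-formed
[rebf] — violates constraint 1: syllable 1 coda /bf/: /b/ (stop, 1) → /f/ (fricative, 2) does not fall → ill-formed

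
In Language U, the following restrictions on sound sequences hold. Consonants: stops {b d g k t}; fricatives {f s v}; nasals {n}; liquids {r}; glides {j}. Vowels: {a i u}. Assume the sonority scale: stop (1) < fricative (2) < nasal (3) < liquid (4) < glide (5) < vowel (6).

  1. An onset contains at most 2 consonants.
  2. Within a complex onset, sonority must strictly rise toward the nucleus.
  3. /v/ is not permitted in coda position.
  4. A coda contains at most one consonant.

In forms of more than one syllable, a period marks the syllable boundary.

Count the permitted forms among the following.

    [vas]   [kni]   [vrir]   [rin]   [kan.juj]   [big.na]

6

[vas] — σ1 onset /v/, coda /s/ ok → permitted
[kni] — σ1 onset /kn/ (1→3 rises), coda /∅/ ok → permitted
[vrir] — σ1 onset /vr/ (2→4 rises), coda /r/ ok → permitted
[rin] — σ1 onset /r/, coda /n/ ok → permitted
[kan.juj] — σ1 onset /k/, coda /n/ ok; σ2 onset /j/, coda /j/ ok → permitted
[big.na] — σ1 onset /b/, coda /g/ ok; σ2 onset /n/, coda /∅/ ok → permitted
Permitted: [vas], [kni], [vrir], [rin], [kan.juj], [big.na] → 6.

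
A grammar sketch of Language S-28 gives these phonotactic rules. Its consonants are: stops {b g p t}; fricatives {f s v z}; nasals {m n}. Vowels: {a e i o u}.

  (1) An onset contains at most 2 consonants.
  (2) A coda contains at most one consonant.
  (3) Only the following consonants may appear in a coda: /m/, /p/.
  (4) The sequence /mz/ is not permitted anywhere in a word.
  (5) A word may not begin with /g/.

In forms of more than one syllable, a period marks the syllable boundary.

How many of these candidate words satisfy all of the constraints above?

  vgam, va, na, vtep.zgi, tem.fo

vgam — σ1 onset /vg/ (2C), coda /m/ ok → permitted
va — σ1 onset /v/, coda /∅/ ok → permitted
na — σ1 onset /n/, coda /∅/ ok → permitted
vtep.zgi — σ1 onset /vt/ (2C), coda /p/ ok; σ2 onset /zg/ (2C), coda /∅/ ok → permitted
tem.fo — σ1 onset /t/, coda /m/ ok; σ2 onset /f/, coda /∅/ ok → permitted
Permitted: vgam, va, na, vtep.zgi, tem.fo → 5.

5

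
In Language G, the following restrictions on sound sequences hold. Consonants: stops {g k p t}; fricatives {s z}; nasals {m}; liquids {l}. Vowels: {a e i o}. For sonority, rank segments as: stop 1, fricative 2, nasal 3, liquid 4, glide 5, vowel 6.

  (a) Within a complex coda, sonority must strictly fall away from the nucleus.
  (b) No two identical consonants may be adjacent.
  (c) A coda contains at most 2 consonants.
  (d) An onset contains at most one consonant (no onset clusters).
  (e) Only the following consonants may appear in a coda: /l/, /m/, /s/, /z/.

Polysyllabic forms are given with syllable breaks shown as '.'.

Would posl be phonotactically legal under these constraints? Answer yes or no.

no

posl — violates constraint (a): syllable 1 coda /sl/: /s/ (fricative, 2) → /l/ (liquid, 4) does not fall → phonotactically illegal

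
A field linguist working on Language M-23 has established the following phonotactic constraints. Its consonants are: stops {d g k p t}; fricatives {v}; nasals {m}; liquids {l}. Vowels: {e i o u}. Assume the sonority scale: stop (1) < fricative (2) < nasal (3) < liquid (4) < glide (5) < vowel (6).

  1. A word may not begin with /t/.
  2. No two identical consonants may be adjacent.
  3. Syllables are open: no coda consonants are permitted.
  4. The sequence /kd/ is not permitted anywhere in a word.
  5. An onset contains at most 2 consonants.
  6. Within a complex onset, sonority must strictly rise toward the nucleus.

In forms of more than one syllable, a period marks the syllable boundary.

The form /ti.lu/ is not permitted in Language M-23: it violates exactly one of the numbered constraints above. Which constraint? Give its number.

/ti.lu/: word begins with /t/.
This is a violation of constraint 1: "A word may not begin with /t/."
The remaining constraints (2, 3, 4, 5, 6) are satisfied.

1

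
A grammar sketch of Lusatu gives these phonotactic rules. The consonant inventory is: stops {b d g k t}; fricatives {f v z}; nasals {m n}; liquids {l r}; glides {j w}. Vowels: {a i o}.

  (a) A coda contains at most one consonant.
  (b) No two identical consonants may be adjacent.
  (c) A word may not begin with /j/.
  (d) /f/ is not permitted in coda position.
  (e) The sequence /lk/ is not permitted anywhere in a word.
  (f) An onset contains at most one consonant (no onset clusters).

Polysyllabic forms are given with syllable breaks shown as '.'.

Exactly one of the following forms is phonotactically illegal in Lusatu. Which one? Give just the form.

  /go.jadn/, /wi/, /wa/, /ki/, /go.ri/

/go.jadn/

/go.jadn/ — violates constraint (a): syllable 2 coda /dn/ has 2 consonants (> 1) → phonotactically illegal
/wi/ — σ1 onset /w/, coda /∅/ ok → phonotactically legal
/wa/ — σ1 onset /w/, coda /∅/ ok → phonotactically legal
/ki/ — σ1 onset /k/, coda /∅/ ok → phonotactically legal
/go.ri/ — σ1 onset /g/, coda /∅/ ok; σ2 onset /r/, coda /∅/ ok → phonotactically legal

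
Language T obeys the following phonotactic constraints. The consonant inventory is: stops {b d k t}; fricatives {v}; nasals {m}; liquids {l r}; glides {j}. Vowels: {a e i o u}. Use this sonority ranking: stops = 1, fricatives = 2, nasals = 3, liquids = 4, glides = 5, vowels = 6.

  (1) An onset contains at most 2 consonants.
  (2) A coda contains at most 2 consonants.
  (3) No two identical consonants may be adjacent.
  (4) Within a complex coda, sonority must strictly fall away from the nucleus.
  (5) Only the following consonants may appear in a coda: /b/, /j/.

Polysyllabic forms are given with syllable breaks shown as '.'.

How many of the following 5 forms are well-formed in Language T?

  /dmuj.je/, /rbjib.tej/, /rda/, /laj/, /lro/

3

/dmuj.je/ — violates constraint 3: adjacent identical consonants /jj/ → ill-formed
/rbjib.tej/ — violates constraint 1: syllable 1 onset /rbj/ has 3 consonants (> 2) → ill-formed
/rda/ — σ1 onset /rd/ (2C), coda /∅/ ok → well-formed
/laj/ — σ1 onset /l/, coda /j/ ok → well-formed
/lro/ — σ1 onset /lr/ (2C), coda /∅/ ok → well-formed
Well-formed: /rda/, /laj/, /lro/ → 3.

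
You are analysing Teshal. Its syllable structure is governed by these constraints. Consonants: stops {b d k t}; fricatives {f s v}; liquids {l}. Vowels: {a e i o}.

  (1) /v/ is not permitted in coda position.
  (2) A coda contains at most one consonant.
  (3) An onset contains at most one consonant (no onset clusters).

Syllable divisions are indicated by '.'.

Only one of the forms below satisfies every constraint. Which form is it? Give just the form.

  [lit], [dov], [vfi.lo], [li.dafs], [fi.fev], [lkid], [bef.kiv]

[lit] — σ1 onset /l/, coda /t/ ok → phonotactically legal
[dov] — violates constraint 1: syllable 1 coda contains /v/ → phonotactically illegal
[vfi.lo] — violates constraint 3: syllable 1 onset /vf/ has 2 consonants (> 1) → phonotactically illegal
[li.dafs] — violates constraint 2: syllable 2 coda /fs/ has 2 consonants (> 1) → phonotactically illegal
[fi.fev] — violates constraint 1: syllable 2 coda contains /v/ → phonotactically illegal
[lkid] — violates constraint 3: syllable 1 onset /lk/ has 2 consonants (> 1) → phonotactically illegal
[bef.kiv] — violates constraint 1: syllable 2 coda contains /v/ → phonotactically illegal

[lit]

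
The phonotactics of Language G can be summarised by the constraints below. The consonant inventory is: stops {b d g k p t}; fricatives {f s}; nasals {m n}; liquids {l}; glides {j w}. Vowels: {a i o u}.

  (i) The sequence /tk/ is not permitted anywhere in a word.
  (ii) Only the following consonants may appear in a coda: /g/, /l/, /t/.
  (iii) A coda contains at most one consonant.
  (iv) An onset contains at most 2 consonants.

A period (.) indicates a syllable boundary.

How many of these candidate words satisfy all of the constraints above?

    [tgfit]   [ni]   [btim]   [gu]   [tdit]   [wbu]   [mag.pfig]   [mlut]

6

[tgfit] — violates constraint (iv): syllable 1 onset /tgf/ has 3 consonants (> 2) → not permitted
[ni] — σ1 onset /n/, coda /∅/ ok → permitted
[btim] — violates constraint (ii): syllable 1 coda contains /m/, which is not a licensed coda consonant → not permitted
[gu] — σ1 onset /g/, coda /∅/ ok → permitted
[tdit] — σ1 onset /td/ (2C), coda /t/ ok → permitted
[wbu] — σ1 onset /wb/ (2C), coda /∅/ ok → permitted
[mag.pfig] — σ1 onset /m/, coda /g/ ok; σ2 onset /pf/ (2C), coda /g/ ok → permitted
[mlut] — σ1 onset /ml/ (2C), coda /t/ ok → permitted
Permitted: [ni], [gu], [tdit], [wbu], [mag.pfig], [mlut] → 6.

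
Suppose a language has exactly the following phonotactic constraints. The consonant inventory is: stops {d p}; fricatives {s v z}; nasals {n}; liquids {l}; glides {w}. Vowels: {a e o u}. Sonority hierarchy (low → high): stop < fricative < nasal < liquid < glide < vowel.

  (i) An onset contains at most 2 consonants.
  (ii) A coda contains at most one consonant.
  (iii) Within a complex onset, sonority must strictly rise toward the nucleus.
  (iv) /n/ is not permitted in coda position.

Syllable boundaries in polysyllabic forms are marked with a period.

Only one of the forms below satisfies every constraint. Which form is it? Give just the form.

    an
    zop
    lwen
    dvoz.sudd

zop

an — violates constraint (iv): syllable 1 coda contains /n/ → illicit
zop — σ1 onset /z/, coda /p/ ok → licit
lwen — violates constraint (iv): syllable 1 coda contains /n/ → illicit
dvoz.sudd — violates constraint (ii): syllable 2 coda /dd/ has 2 consonants (> 1) → illicit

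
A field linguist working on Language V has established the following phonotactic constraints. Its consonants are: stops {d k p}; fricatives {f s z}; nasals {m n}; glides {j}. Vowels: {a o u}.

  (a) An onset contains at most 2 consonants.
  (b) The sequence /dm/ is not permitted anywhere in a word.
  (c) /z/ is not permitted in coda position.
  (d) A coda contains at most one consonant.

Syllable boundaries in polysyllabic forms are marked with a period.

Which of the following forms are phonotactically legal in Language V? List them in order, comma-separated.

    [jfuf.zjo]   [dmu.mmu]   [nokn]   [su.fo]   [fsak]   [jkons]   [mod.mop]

[jfuf.zjo] — σ1 onset /jf/ (2C), coda /f/ ok; σ2 onset /zj/ (2C), coda /∅/ ok → phonotactically legal
[dmu.mmu] — violates constraint (b): contains banned sequence /dm/ → phonotactically illegal
[nokn] — violates constraint (d): syllable 1 coda /kn/ has 2 consonants (> 1) → phonotactically illegal
[su.fo] — σ1 onset /s/, coda /∅/ ok; σ2 onset /f/, coda /∅/ ok → phonotactically legal
[fsak] — σ1 onset /fs/ (2C), coda /k/ ok → phonotactically legal
[jkons] — violates constraint (d): syllable 1 coda /ns/ has 2 consonants (> 1) → phonotactically illegal
[mod.mop] — violates constraint (b): contains banned sequence /dm/ → phonotactically illegal

[jfuf.zjo], [su.fo], [fsak]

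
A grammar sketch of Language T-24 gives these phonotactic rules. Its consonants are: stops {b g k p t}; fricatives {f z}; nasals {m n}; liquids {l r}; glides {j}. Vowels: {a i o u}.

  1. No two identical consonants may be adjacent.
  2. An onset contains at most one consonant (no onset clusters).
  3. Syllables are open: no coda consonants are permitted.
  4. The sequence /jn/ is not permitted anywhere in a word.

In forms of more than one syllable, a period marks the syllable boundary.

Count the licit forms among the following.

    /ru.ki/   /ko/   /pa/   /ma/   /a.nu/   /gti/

5

/ru.ki/ — σ1 onset /r/, coda /∅/ ok; σ2 onset /k/, coda /∅/ ok → licit
/ko/ — σ1 onset /k/, coda /∅/ ok → licit
/pa/ — σ1 onset /p/, coda /∅/ ok → licit
/ma/ — σ1 onset /m/, coda /∅/ ok → licit
/a.nu/ — σ1 onset /∅/, coda /∅/ ok; σ2 onset /n/, coda /∅/ ok → licit
/gti/ — violates constraint 2: syllable 1 onset /gt/ has 2 consonants (> 1) → illicit
Licit: /ru.ki/, /ko/, /pa/, /ma/, /a.nu/ → 5.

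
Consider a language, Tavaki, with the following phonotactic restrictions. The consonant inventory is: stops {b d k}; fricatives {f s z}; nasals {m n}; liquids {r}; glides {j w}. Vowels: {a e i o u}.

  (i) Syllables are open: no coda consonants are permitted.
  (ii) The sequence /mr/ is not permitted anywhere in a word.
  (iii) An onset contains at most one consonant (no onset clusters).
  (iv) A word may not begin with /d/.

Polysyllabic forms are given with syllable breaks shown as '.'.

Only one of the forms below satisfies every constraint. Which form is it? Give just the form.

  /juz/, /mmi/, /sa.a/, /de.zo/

/juz/ — violates constraint (i): syllable 1 coda /z/ has 1 consonant (> 0) → ill-formed
/mmi/ — violates constraint (iii): syllable 1 onset /mm/ has 2 consonants (> 1) → ill-formed
/sa.a/ — σ1 onset /s/, coda /∅/ ok; σ2 onset /∅/, coda /∅/ ok → well-formed
/de.zo/ — violates constraint (iv): word begins with /d/ → ill-formed

/sa.a/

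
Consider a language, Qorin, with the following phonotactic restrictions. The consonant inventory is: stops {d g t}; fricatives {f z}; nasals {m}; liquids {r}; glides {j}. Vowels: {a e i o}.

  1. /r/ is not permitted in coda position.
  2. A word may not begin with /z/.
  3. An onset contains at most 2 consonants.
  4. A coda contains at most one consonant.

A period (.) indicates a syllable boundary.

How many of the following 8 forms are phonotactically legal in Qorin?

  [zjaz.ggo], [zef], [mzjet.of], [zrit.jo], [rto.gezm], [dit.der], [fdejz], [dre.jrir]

[zjaz.ggo] — violates constraint 2: word begins with /z/ → phonotactically illegal
[zef] — violates constraint 2: word begins with /z/ → phonotactically illegal
[mzjet.of] — violates constraint 3: syllable 1 onset /mzj/ has 3 consonants (> 2) → phonotactically illegal
[zrit.jo] — violates constraint 2: word begins with /z/ → phonotactically illegal
[rto.gezm] — violates constraint 4: syllable 2 coda /zm/ has 2 consonants (> 1) → phonotactically illegal
[dit.der] — violates constraint 1: syllable 2 coda contains /r/ → phonotactically illegal
[fdejz] — violates constraint 4: syllable 1 coda /jz/ has 2 consonants (> 1) → phonotactically illegal
[dre.jrir] — violates constraint 1: syllable 2 coda contains /r/ → phonotactically illegal
No form is phonotactically legal → 0.

0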